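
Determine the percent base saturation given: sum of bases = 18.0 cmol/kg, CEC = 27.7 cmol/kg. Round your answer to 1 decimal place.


Step 1: BS = 100 * (sum of bases) / CEC
Step 2: BS = 100 * 18.0 / 27.7
Step 3: BS = 65.0%

65.0


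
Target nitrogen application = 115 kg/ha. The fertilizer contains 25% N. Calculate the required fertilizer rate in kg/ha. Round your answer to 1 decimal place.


Step 1: Fertilizer rate = target N / (N content / 100)
Step 2: Rate = 115 / (25 / 100)
Step 3: Rate = 115 / 0.25
Step 4: Rate = 460.0 kg/ha

460.0


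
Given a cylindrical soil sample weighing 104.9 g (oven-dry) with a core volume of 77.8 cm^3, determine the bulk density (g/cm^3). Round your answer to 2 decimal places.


Step 1: Identify the formula: BD = dry mass / volume
Step 2: Substitute values: BD = 104.9 / 77.8
Step 3: BD = 1.35 g/cm^3

1.35


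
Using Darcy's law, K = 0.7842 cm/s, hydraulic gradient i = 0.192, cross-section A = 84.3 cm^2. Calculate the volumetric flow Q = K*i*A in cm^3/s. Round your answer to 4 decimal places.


Step 1: Apply Darcy's law: Q = K * i * A
Step 2: Q = 0.7842 * 0.192 * 84.3
Step 3: Q = 12.6927 cm^3/s

12.6927


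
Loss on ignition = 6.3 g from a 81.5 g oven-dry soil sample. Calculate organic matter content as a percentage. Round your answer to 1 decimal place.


Step 1: OM% = 100 * LOI / sample mass
Step 2: OM = 100 * 6.3 / 81.5
Step 3: OM = 7.7%

7.7


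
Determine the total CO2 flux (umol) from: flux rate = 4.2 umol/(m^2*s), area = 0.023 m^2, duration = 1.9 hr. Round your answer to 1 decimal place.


Step 1: Convert time to seconds: 1.9 hr * 3600 = 6840.0 s
Step 2: Total = flux * area * time_s
Step 3: Total = 4.2 * 0.023 * 6840.0
Step 4: Total = 660.7 umol

660.7


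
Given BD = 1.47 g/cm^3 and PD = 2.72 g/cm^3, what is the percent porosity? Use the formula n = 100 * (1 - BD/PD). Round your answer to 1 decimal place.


Step 1: Formula: n = 100 * (1 - BD / PD)
Step 2: n = 100 * (1 - 1.47 / 2.72)
Step 3: n = 100 * (1 - 0.54044)
Step 4: n = 46.0%

46.0


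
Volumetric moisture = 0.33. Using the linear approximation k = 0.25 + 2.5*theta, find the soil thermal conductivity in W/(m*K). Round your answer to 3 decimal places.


Step 1: k = 0.25 + 2.5 * theta
Step 2: k = 0.25 + 2.5 * 0.33
Step 3: k = 0.25 + 0.825
Step 4: k = 1.075 W/(m*K)

1.075


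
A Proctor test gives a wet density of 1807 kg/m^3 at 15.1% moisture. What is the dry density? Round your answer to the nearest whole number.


Step 1: Dry density = wet density / (1 + w/100)
Step 2: Dry density = 1807 / (1 + 15.1/100)
Step 3: Dry density = 1807 / 1.151
Step 4: Dry density = 1570 kg/m^3

1570


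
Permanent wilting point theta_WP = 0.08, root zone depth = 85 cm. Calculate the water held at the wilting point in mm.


Step 1: Water (mm) = theta_WP * depth * 10
Step 2: Water = 0.08 * 85 * 10
Step 3: Water = 68.0 mm

68.0


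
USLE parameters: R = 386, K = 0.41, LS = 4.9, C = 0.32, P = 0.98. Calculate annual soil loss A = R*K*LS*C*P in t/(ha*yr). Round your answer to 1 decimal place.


Step 1: A = R * K * LS * C * P
Step 2: R * K = 386 * 0.41 = 158.26
Step 3: (R*K) * LS = 158.26 * 4.9 = 775.474
Step 4: * C * P = 775.474 * 0.32 * 0.98 = 243.2
Step 5: A = 243.2 t/(ha*yr)

243.2


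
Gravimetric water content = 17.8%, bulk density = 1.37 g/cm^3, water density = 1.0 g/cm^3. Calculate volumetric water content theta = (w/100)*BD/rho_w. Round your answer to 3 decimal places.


Step 1: theta = (w / 100) * BD / rho_w
Step 2: theta = (17.8 / 100) * 1.37 / 1.0
Step 3: theta = 0.178 * 1.37
Step 4: theta = 0.244

0.244


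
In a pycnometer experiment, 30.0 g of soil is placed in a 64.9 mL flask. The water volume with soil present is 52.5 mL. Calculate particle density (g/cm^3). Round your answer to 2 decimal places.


Step 1: Volume of solids = flask volume - water volume with soil
Step 2: V_solids = 64.9 - 52.5 = 12.4 mL
Step 3: Particle density = mass / V_solids = 30.0 / 12.4 = 2.42 g/cm^3

2.42


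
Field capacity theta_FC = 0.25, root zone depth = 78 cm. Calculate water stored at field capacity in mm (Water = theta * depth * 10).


Step 1: Water (mm) = theta_FC * depth (cm) * 10
Step 2: Water = 0.25 * 78 * 10
Step 3: Water = 195.0 mm

195.0


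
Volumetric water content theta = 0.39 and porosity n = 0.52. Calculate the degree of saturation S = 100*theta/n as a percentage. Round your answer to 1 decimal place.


Step 1: S = 100 * theta_v / n
Step 2: S = 100 * 0.39 / 0.52
Step 3: S = 75.0%

75.0


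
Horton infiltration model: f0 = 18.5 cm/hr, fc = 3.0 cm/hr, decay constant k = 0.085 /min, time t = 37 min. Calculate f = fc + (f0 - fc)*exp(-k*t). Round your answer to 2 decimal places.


Step 1: f = fc + (f0 - fc) * exp(-k * t)
Step 2: exp(-0.085 * 37) = 0.043067
Step 3: f = 3.0 + (18.5 - 3.0) * 0.043067
Step 4: f = 3.0 + 15.5 * 0.043067
Step 5: f = 3.67 cm/hr

3.67


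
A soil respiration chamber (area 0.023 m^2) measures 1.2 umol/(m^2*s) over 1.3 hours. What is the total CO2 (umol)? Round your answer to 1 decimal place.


Step 1: Convert time to seconds: 1.3 hr * 3600 = 4680.0 s
Step 2: Total = flux * area * time_s
Step 3: Total = 1.2 * 0.023 * 4680.0
Step 4: Total = 129.2 umol

129.2


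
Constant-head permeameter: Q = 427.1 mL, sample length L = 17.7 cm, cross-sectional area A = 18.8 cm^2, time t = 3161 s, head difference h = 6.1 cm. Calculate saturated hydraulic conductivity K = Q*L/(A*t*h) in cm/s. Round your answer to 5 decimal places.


Step 1: K = Q * L / (A * t * h)
Step 2: Numerator = 427.1 * 17.7 = 7559.67
Step 3: Denominator = 18.8 * 3161 * 6.1 = 362503.48
Step 4: K = 7559.67 / 362503.48 = 0.02085 cm/s

0.02085


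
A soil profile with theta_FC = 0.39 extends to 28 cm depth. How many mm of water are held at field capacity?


Step 1: Water (mm) = theta_FC * depth (cm) * 10
Step 2: Water = 0.39 * 28 * 10
Step 3: Water = 109.2 mm

109.2


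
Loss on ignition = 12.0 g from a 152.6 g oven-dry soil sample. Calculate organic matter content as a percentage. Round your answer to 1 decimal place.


Step 1: OM% = 100 * LOI / sample mass
Step 2: OM = 100 * 12.0 / 152.6
Step 3: OM = 7.9%

7.9


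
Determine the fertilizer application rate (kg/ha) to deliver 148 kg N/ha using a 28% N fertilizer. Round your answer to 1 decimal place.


Step 1: Fertilizer rate = target N / (N content / 100)
Step 2: Rate = 148 / (28 / 100)
Step 3: Rate = 148 / 0.28
Step 4: Rate = 528.6 kg/ha

528.6


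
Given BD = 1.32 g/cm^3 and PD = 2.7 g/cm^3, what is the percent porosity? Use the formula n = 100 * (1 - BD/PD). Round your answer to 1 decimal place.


Step 1: Formula: n = 100 * (1 - BD / PD)
Step 2: n = 100 * (1 - 1.32 / 2.7)
Step 3: n = 100 * (1 - 0.48889)
Step 4: n = 51.1%

51.1


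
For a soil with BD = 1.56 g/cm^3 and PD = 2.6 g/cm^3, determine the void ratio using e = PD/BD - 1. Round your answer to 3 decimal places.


Step 1: e = PD / BD - 1
Step 2: e = 2.6 / 1.56 - 1
Step 3: e = 1.66667 - 1
Step 4: e = 0.667

0.667


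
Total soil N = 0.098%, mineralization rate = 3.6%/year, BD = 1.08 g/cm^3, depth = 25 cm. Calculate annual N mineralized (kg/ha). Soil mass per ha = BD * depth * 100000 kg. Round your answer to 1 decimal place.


Step 1: Soil mass per ha = BD * depth * 100000 = 1.08 * 25 * 100000 = 2700000 kg
Step 2: Total N pool = soil mass * N%/100 = 2700000 * 0.098/100 = 2646.0 kg/ha
Step 3: N mineralized = N pool * rate%/100 = 2646.0 * 3.6/100 = 95.3 kg/ha/yr

95.3


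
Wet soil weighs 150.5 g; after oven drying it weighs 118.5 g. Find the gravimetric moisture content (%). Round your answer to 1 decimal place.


Step 1: Water mass = wet - dry = 150.5 - 118.5 = 32.0 g
Step 2: w = 100 * water mass / dry mass
Step 3: w = 100 * 32.0 / 118.5 = 27.0%

27.0


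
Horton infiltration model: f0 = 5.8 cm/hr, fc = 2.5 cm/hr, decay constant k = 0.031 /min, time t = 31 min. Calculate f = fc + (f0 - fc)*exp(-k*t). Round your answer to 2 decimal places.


Step 1: f = fc + (f0 - fc) * exp(-k * t)
Step 2: exp(-0.031 * 31) = 0.38251
Step 3: f = 2.5 + (5.8 - 2.5) * 0.38251
Step 4: f = 2.5 + 3.3 * 0.38251
Step 5: f = 3.76 cm/hr

3.76


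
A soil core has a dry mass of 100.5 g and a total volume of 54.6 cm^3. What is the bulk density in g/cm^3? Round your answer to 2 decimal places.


Step 1: Identify the formula: BD = dry mass / volume
Step 2: Substitute values: BD = 100.5 / 54.6
Step 3: BD = 1.84 g/cm^3

1.84


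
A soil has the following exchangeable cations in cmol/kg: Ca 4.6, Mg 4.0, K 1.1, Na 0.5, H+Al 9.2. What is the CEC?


Step 1: CEC = Ca + Mg + K + Na + (H+Al)
Step 2: CEC = 4.6 + 4.0 + 1.1 + 0.5 + 9.2
Step 3: CEC = 19.4 cmol/kg

19.4


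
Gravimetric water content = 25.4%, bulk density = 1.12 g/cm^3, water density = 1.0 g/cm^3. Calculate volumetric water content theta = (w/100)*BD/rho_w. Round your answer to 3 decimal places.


Step 1: theta = (w / 100) * BD / rho_w
Step 2: theta = (25.4 / 100) * 1.12 / 1.0
Step 3: theta = 0.254 * 1.12
Step 4: theta = 0.284

0.284


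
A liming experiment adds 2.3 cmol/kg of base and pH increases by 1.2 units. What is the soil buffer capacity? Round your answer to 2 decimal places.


Step 1: BC = change in base / change in pH
Step 2: BC = 2.3 / 1.2
Step 3: BC = 1.92 cmol/(kg*pH unit)

1.92


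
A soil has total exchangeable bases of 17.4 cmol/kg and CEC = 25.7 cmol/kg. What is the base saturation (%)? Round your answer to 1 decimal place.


Step 1: BS = 100 * (sum of bases) / CEC
Step 2: BS = 100 * 17.4 / 25.7
Step 3: BS = 67.7%

67.7


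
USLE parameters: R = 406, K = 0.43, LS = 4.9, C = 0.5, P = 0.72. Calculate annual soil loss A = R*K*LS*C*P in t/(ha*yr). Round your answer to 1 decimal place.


Step 1: A = R * K * LS * C * P
Step 2: R * K = 406 * 0.43 = 174.58
Step 3: (R*K) * LS = 174.58 * 4.9 = 855.442
Step 4: * C * P = 855.442 * 0.5 * 0.72 = 308.0
Step 5: A = 308.0 t/(ha*yr)

308.0


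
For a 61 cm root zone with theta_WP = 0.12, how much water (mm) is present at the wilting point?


Step 1: Water (mm) = theta_WP * depth * 10
Step 2: Water = 0.12 * 61 * 10
Step 3: Water = 73.2 mm

73.2


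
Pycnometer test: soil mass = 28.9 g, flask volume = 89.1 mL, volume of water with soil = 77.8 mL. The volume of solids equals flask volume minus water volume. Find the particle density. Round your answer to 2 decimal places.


Step 1: Volume of solids = flask volume - water volume with soil
Step 2: V_solids = 89.1 - 77.8 = 11.3 mL
Step 3: Particle density = mass / V_solids = 28.9 / 11.3 = 2.56 g/cm^3

2.56


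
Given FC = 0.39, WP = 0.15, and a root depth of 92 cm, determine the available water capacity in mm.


Step 1: Available water = (FC - WP) * depth * 10
Step 2: AW = (0.39 - 0.15) * 92 * 10
Step 3: AW = 0.24 * 92 * 10
Step 4: AW = 220.8 mm

220.8


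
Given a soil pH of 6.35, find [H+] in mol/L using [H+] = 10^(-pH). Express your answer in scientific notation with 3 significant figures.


Step 1: [H+] = 10^(-pH)
Step 2: [H+] = 10^(-6.35)
Step 3: [H+] = 4.47e-07 mol/L

4.47e-07


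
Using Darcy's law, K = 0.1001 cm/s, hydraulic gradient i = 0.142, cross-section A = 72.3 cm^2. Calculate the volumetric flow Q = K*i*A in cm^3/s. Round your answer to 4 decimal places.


Step 1: Apply Darcy's law: Q = K * i * A
Step 2: Q = 0.1001 * 0.142 * 72.3
Step 3: Q = 1.0277 cm^3/s

1.0277


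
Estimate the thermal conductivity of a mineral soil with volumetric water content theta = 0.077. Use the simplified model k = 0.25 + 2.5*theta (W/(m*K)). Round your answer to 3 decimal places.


Step 1: k = 0.25 + 2.5 * theta
Step 2: k = 0.25 + 2.5 * 0.077
Step 3: k = 0.25 + 0.193
Step 4: k = 0.443 W/(m*K)

0.443


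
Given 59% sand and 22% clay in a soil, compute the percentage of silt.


Step 1: sand + silt + clay = 100%
Step 2: silt = 100 - sand - clay
Step 3: silt = 100 - 59 - 22
Step 4: silt = 19%

19


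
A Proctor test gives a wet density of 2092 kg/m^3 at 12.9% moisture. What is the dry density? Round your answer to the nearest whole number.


Step 1: Dry density = wet density / (1 + w/100)
Step 2: Dry density = 2092 / (1 + 12.9/100)
Step 3: Dry density = 2092 / 1.129
Step 4: Dry density = 1853 kg/m^3

1853


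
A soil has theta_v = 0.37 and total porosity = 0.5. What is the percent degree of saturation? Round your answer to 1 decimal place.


Step 1: S = 100 * theta_v / n
Step 2: S = 100 * 0.37 / 0.5
Step 3: S = 74.0%

74.0


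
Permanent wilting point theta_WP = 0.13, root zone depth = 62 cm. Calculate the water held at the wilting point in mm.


Step 1: Water (mm) = theta_WP * depth * 10
Step 2: Water = 0.13 * 62 * 10
Step 3: Water = 80.6 mm

80.6


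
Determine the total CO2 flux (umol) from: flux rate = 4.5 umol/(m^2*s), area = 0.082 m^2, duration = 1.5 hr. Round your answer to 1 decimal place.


Step 1: Convert time to seconds: 1.5 hr * 3600 = 5400.0 s
Step 2: Total = flux * area * time_s
Step 3: Total = 4.5 * 0.082 * 5400.0
Step 4: Total = 1992.6 umol

1992.6


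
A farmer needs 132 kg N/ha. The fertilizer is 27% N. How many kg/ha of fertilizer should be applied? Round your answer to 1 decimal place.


Step 1: Fertilizer rate = target N / (N content / 100)
Step 2: Rate = 132 / (27 / 100)
Step 3: Rate = 132 / 0.27
Step 4: Rate = 488.9 kg/ha

488.9


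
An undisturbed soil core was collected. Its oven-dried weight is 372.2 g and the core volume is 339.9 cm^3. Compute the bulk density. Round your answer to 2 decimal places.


Step 1: Identify the formula: BD = dry mass / volume
Step 2: Substitute values: BD = 372.2 / 339.9
Step 3: BD = 1.1 g/cm^3

1.1


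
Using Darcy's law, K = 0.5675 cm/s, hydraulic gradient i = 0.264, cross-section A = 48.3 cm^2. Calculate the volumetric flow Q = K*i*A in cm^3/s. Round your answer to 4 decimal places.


Step 1: Apply Darcy's law: Q = K * i * A
Step 2: Q = 0.5675 * 0.264 * 48.3
Step 3: Q = 7.2363 cm^3/s

7.2363


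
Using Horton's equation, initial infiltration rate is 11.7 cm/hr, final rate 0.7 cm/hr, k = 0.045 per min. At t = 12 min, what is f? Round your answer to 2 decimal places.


Step 1: f = fc + (f0 - fc) * exp(-k * t)
Step 2: exp(-0.045 * 12) = 0.582748
Step 3: f = 0.7 + (11.7 - 0.7) * 0.582748
Step 4: f = 0.7 + 11.0 * 0.582748
Step 5: f = 7.11 cm/hr

7.11


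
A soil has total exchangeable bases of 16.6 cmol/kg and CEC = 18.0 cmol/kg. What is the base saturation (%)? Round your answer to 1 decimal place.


Step 1: BS = 100 * (sum of bases) / CEC
Step 2: BS = 100 * 16.6 / 18.0
Step 3: BS = 92.2%

92.2


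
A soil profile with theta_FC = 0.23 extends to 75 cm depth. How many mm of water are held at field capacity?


Step 1: Water (mm) = theta_FC * depth (cm) * 10
Step 2: Water = 0.23 * 75 * 10
Step 3: Water = 172.5 mm

172.5


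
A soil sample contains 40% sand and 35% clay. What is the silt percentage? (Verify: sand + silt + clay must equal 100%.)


Step 1: sand + silt + clay = 100%
Step 2: silt = 100 - sand - clay
Step 3: silt = 100 - 40 - 35
Step 4: silt = 25%

25


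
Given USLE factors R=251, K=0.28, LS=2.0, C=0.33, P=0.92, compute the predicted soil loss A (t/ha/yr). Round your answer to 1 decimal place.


Step 1: A = R * K * LS * C * P
Step 2: R * K = 251 * 0.28 = 70.28
Step 3: (R*K) * LS = 70.28 * 2.0 = 140.56
Step 4: * C * P = 140.56 * 0.33 * 0.92 = 42.7
Step 5: A = 42.7 t/(ha*yr)

42.7


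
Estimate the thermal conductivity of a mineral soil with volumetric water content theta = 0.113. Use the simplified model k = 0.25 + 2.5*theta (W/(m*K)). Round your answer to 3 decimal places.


Step 1: k = 0.25 + 2.5 * theta
Step 2: k = 0.25 + 2.5 * 0.113
Step 3: k = 0.25 + 0.283
Step 4: k = 0.533 W/(m*K)

0.533


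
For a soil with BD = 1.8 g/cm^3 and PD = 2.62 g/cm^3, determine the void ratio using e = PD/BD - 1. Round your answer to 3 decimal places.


Step 1: e = PD / BD - 1
Step 2: e = 2.62 / 1.8 - 1
Step 3: e = 1.45556 - 1
Step 4: e = 0.456

0.456


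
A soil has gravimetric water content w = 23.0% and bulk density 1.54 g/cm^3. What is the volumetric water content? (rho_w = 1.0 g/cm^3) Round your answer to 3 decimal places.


Step 1: theta = (w / 100) * BD / rho_w
Step 2: theta = (23.0 / 100) * 1.54 / 1.0
Step 3: theta = 0.23 * 1.54
Step 4: theta = 0.354

0.354


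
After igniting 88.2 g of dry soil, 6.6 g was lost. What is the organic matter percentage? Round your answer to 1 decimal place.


Step 1: OM% = 100 * LOI / sample mass
Step 2: OM = 100 * 6.6 / 88.2
Step 3: OM = 7.5%

7.5


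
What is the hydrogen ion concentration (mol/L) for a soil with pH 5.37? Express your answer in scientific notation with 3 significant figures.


Step 1: [H+] = 10^(-pH)
Step 2: [H+] = 10^(-5.37)
Step 3: [H+] = 4.27e-06 mol/L

4.27e-06


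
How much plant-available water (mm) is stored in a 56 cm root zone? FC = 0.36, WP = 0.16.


Step 1: Available water = (FC - WP) * depth * 10
Step 2: AW = (0.36 - 0.16) * 56 * 10
Step 3: AW = 0.2 * 56 * 10
Step 4: AW = 112.0 mm

112.0


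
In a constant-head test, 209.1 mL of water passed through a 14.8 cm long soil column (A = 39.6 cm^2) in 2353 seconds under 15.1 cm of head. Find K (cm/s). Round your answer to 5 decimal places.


Step 1: K = Q * L / (A * t * h)
Step 2: Numerator = 209.1 * 14.8 = 3094.68
Step 3: Denominator = 39.6 * 2353 * 15.1 = 1406999.88
Step 4: K = 3094.68 / 1406999.88 = 0.0022 cm/s

0.0022


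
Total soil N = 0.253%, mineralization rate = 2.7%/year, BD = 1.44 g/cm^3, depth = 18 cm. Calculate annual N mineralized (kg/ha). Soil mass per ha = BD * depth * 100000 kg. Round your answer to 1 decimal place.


Step 1: Soil mass per ha = BD * depth * 100000 = 1.44 * 18 * 100000 = 2592000 kg
Step 2: Total N pool = soil mass * N%/100 = 2592000 * 0.253/100 = 6557.76 kg/ha
Step 3: N mineralized = N pool * rate%/100 = 6557.76 * 2.7/100 = 177.1 kg/ha/yr

177.1


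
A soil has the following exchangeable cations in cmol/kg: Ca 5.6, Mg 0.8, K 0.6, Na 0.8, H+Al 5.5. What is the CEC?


Step 1: CEC = Ca + Mg + K + Na + (H+Al)
Step 2: CEC = 5.6 + 0.8 + 0.6 + 0.8 + 5.5
Step 3: CEC = 13.3 cmol/kg

13.3


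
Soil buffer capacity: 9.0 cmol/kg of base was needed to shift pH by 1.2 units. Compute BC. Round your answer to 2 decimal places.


Step 1: BC = change in base / change in pH
Step 2: BC = 9.0 / 1.2
Step 3: BC = 7.5 cmol/(kg*pH unit)

7.5


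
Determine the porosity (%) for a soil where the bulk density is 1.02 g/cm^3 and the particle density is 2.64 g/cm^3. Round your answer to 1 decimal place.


Step 1: Formula: n = 100 * (1 - BD / PD)
Step 2: n = 100 * (1 - 1.02 / 2.64)
Step 3: n = 100 * (1 - 0.38636)
Step 4: n = 61.4%

61.4


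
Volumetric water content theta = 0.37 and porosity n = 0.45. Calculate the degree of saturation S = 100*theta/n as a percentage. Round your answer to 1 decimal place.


Step 1: S = 100 * theta_v / n
Step 2: S = 100 * 0.37 / 0.45
Step 3: S = 82.2%

82.2


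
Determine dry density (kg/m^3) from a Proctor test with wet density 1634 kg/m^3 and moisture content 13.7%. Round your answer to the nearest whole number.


Step 1: Dry density = wet density / (1 + w/100)
Step 2: Dry density = 1634 / (1 + 13.7/100)
Step 3: Dry density = 1634 / 1.137
Step 4: Dry density = 1437 kg/m^3

1437


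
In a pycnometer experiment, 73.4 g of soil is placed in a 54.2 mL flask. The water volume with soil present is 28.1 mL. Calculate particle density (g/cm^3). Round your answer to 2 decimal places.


Step 1: Volume of solids = flask volume - water volume with soil
Step 2: V_solids = 54.2 - 28.1 = 26.1 mL
Step 3: Particle density = mass / V_solids = 73.4 / 26.1 = 2.81 g/cm^3

2.81


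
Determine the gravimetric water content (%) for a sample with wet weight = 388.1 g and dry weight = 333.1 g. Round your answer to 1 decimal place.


Step 1: Water mass = wet - dry = 388.1 - 333.1 = 55.0 g
Step 2: w = 100 * water mass / dry mass
Step 3: w = 100 * 55.0 / 333.1 = 16.5%

16.5


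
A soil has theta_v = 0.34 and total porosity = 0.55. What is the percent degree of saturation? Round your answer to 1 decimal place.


Step 1: S = 100 * theta_v / n
Step 2: S = 100 * 0.34 / 0.55
Step 3: S = 61.8%

61.8


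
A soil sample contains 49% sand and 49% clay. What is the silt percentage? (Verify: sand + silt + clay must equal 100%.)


Step 1: sand + silt + clay = 100%
Step 2: silt = 100 - sand - clay
Step 3: silt = 100 - 49 - 49
Step 4: silt = 2%

2


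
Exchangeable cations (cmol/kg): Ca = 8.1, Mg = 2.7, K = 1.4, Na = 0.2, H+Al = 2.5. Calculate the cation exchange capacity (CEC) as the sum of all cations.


Step 1: CEC = Ca + Mg + K + Na + (H+Al)
Step 2: CEC = 8.1 + 2.7 + 1.4 + 0.2 + 2.5
Step 3: CEC = 14.9 cmol/kg

14.9


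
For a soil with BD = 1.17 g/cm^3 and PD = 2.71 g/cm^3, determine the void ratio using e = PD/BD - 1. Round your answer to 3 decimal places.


Step 1: e = PD / BD - 1
Step 2: e = 2.71 / 1.17 - 1
Step 3: e = 2.31624 - 1
Step 4: e = 1.316

1.316


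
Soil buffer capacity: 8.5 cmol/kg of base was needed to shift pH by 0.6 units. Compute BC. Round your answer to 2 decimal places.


Step 1: BC = change in base / change in pH
Step 2: BC = 8.5 / 0.6
Step 3: BC = 14.17 cmol/(kg*pH unit)

14.17


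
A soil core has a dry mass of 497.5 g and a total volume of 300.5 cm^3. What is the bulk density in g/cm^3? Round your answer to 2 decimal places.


Step 1: Identify the formula: BD = dry mass / volume
Step 2: Substitute values: BD = 497.5 / 300.5
Step 3: BD = 1.66 g/cm^3

1.66


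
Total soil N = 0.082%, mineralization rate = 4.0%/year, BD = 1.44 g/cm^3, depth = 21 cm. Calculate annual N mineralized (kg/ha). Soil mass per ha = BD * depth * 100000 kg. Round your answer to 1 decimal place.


Step 1: Soil mass per ha = BD * depth * 100000 = 1.44 * 21 * 100000 = 3024000 kg
Step 2: Total N pool = soil mass * N%/100 = 3024000 * 0.082/100 = 2479.68 kg/ha
Step 3: N mineralized = N pool * rate%/100 = 2479.68 * 4.0/100 = 99.2 kg/ha/yr

99.2


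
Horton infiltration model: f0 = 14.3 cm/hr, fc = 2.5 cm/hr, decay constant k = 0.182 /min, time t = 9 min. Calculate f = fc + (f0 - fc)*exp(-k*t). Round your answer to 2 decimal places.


Step 1: f = fc + (f0 - fc) * exp(-k * t)
Step 2: exp(-0.182 * 9) = 0.194368
Step 3: f = 2.5 + (14.3 - 2.5) * 0.194368
Step 4: f = 2.5 + 11.8 * 0.194368
Step 5: f = 4.79 cm/hr

4.79


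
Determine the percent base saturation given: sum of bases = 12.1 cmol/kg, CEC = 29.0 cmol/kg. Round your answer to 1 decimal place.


Step 1: BS = 100 * (sum of bases) / CEC
Step 2: BS = 100 * 12.1 / 29.0
Step 3: BS = 41.7%

41.7


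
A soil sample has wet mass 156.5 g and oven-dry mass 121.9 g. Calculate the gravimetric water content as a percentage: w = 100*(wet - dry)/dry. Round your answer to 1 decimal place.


Step 1: Water mass = wet - dry = 156.5 - 121.9 = 34.6 g
Step 2: w = 100 * water mass / dry mass
Step 3: w = 100 * 34.6 / 121.9 = 28.4%

28.4


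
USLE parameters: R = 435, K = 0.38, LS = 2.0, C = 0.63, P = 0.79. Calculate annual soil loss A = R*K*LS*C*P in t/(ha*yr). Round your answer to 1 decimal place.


Step 1: A = R * K * LS * C * P
Step 2: R * K = 435 * 0.38 = 165.3
Step 3: (R*K) * LS = 165.3 * 2.0 = 330.6
Step 4: * C * P = 330.6 * 0.63 * 0.79 = 164.5
Step 5: A = 164.5 t/(ha*yr)

164.5


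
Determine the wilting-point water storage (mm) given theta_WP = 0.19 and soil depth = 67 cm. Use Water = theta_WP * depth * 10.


Step 1: Water (mm) = theta_WP * depth * 10
Step 2: Water = 0.19 * 67 * 10
Step 3: Water = 127.3 mm

127.3


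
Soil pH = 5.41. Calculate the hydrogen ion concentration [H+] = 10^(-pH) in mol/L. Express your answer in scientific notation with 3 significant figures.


Step 1: [H+] = 10^(-pH)
Step 2: [H+] = 10^(-5.41)
Step 3: [H+] = 3.89e-06 mol/L

3.89e-06


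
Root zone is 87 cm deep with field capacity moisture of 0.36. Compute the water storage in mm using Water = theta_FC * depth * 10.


Step 1: Water (mm) = theta_FC * depth (cm) * 10
Step 2: Water = 0.36 * 87 * 10
Step 3: Water = 313.2 mm

313.2


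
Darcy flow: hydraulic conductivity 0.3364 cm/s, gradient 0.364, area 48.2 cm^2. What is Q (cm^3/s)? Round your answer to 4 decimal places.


Step 1: Apply Darcy's law: Q = K * i * A
Step 2: Q = 0.3364 * 0.364 * 48.2
Step 3: Q = 5.9021 cm^3/s

5.9021


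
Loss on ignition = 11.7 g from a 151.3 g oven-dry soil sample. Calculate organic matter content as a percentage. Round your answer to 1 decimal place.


Step 1: OM% = 100 * LOI / sample mass
Step 2: OM = 100 * 11.7 / 151.3
Step 3: OM = 7.7%

7.7


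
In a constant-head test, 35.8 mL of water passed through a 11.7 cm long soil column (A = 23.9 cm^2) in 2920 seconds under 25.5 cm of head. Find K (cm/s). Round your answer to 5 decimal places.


Step 1: K = Q * L / (A * t * h)
Step 2: Numerator = 35.8 * 11.7 = 418.86
Step 3: Denominator = 23.9 * 2920 * 25.5 = 1779594.0
Step 4: K = 418.86 / 1779594.0 = 0.00024 cm/s

0.00024


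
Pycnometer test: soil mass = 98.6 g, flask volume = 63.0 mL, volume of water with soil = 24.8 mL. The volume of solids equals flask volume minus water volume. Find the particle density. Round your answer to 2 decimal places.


Step 1: Volume of solids = flask volume - water volume with soil
Step 2: V_solids = 63.0 - 24.8 = 38.2 mL
Step 3: Particle density = mass / V_solids = 98.6 / 38.2 = 2.58 g/cm^3

2.58


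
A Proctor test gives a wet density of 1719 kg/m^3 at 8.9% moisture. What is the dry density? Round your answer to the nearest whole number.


Step 1: Dry density = wet density / (1 + w/100)
Step 2: Dry density = 1719 / (1 + 8.9/100)
Step 3: Dry density = 1719 / 1.089
Step 4: Dry density = 1579 kg/m^3

1579


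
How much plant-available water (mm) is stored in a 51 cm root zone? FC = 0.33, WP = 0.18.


Step 1: Available water = (FC - WP) * depth * 10
Step 2: AW = (0.33 - 0.18) * 51 * 10
Step 3: AW = 0.15 * 51 * 10
Step 4: AW = 76.5 mm

76.5


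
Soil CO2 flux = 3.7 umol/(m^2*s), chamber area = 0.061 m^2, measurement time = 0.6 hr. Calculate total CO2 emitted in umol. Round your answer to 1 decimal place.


Step 1: Convert time to seconds: 0.6 hr * 3600 = 2160.0 s
Step 2: Total = flux * area * time_s
Step 3: Total = 3.7 * 0.061 * 2160.0
Step 4: Total = 487.5 umol

487.5


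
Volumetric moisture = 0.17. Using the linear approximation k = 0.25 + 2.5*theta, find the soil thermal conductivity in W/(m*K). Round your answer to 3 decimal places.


Step 1: k = 0.25 + 2.5 * theta
Step 2: k = 0.25 + 2.5 * 0.17
Step 3: k = 0.25 + 0.425
Step 4: k = 0.675 W/(m*K)

0.675


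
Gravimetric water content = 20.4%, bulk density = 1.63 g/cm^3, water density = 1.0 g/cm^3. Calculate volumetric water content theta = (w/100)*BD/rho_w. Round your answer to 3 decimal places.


Step 1: theta = (w / 100) * BD / rho_w
Step 2: theta = (20.4 / 100) * 1.63 / 1.0
Step 3: theta = 0.204 * 1.63
Step 4: theta = 0.333

0.333


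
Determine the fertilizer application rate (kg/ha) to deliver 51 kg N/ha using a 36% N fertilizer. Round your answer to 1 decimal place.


Step 1: Fertilizer rate = target N / (N content / 100)
Step 2: Rate = 51 / (36 / 100)
Step 3: Rate = 51 / 0.36
Step 4: Rate = 141.7 kg/ha

141.7


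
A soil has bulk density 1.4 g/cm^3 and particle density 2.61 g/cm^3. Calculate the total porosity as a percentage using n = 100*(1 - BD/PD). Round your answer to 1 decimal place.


Step 1: Formula: n = 100 * (1 - BD / PD)
Step 2: n = 100 * (1 - 1.4 / 2.61)
Step 3: n = 100 * (1 - 0.5364)
Step 4: n = 46.4%

46.4


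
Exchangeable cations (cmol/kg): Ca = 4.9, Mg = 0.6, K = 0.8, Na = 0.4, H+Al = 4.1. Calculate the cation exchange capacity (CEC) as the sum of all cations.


Step 1: CEC = Ca + Mg + K + Na + (H+Al)
Step 2: CEC = 4.9 + 0.6 + 0.8 + 0.4 + 4.1
Step 3: CEC = 10.8 cmol/kg

10.8


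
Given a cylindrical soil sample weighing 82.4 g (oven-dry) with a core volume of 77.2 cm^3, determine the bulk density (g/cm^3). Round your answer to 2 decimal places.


Step 1: Identify the formula: BD = dry mass / volume
Step 2: Substitute values: BD = 82.4 / 77.2
Step 3: BD = 1.07 g/cm^3

1.07


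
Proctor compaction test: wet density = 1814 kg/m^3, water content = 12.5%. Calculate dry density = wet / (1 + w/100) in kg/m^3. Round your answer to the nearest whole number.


Step 1: Dry density = wet density / (1 + w/100)
Step 2: Dry density = 1814 / (1 + 12.5/100)
Step 3: Dry density = 1814 / 1.125
Step 4: Dry density = 1612 kg/m^3

1612


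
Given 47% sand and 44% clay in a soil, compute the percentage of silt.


Step 1: sand + silt + clay = 100%
Step 2: silt = 100 - sand - clay
Step 3: silt = 100 - 47 - 44
Step 4: silt = 9%

9


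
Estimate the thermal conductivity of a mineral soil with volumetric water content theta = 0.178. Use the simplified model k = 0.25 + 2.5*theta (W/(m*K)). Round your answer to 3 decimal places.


Step 1: k = 0.25 + 2.5 * theta
Step 2: k = 0.25 + 2.5 * 0.178
Step 3: k = 0.25 + 0.445
Step 4: k = 0.695 W/(m*K)

0.695


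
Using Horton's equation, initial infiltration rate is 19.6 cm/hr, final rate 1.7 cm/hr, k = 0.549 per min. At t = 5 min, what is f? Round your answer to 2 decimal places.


Step 1: f = fc + (f0 - fc) * exp(-k * t)
Step 2: exp(-0.549 * 5) = 0.064248
Step 3: f = 1.7 + (19.6 - 1.7) * 0.064248
Step 4: f = 1.7 + 17.9 * 0.064248
Step 5: f = 2.85 cm/hr

2.85


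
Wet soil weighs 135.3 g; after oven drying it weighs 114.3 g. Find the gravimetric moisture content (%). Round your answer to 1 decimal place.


Step 1: Water mass = wet - dry = 135.3 - 114.3 = 21.0 g
Step 2: w = 100 * water mass / dry mass
Step 3: w = 100 * 21.0 / 114.3 = 18.4%

18.4


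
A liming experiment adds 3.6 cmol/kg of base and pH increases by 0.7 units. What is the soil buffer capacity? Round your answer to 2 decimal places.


Step 1: BC = change in base / change in pH
Step 2: BC = 3.6 / 0.7
Step 3: BC = 5.14 cmol/(kg*pH unit)

5.14


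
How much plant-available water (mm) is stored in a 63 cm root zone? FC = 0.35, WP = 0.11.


Step 1: Available water = (FC - WP) * depth * 10
Step 2: AW = (0.35 - 0.11) * 63 * 10
Step 3: AW = 0.24 * 63 * 10
Step 4: AW = 151.2 mm

151.2


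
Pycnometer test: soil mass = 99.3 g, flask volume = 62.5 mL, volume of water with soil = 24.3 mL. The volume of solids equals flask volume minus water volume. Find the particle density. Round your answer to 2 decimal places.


Step 1: Volume of solids = flask volume - water volume with soil
Step 2: V_solids = 62.5 - 24.3 = 38.2 mL
Step 3: Particle density = mass / V_solids = 99.3 / 38.2 = 2.6 g/cm^3

2.6


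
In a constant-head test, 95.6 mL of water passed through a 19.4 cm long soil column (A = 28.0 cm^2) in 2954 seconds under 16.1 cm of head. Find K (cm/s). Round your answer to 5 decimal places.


Step 1: K = Q * L / (A * t * h)
Step 2: Numerator = 95.6 * 19.4 = 1854.64
Step 3: Denominator = 28.0 * 2954 * 16.1 = 1331663.2
Step 4: K = 1854.64 / 1331663.2 = 0.00139 cm/s

0.00139


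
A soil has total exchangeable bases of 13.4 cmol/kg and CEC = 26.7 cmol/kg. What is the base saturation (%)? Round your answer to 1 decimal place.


Step 1: BS = 100 * (sum of bases) / CEC
Step 2: BS = 100 * 13.4 / 26.7
Step 3: BS = 50.2%

50.2


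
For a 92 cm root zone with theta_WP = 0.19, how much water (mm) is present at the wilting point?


Step 1: Water (mm) = theta_WP * depth * 10
Step 2: Water = 0.19 * 92 * 10
Step 3: Water = 174.8 mm

174.8


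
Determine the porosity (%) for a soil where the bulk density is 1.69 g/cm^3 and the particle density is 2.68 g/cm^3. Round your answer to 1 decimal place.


Step 1: Formula: n = 100 * (1 - BD / PD)
Step 2: n = 100 * (1 - 1.69 / 2.68)
Step 3: n = 100 * (1 - 0.6306)
Step 4: n = 36.9%

36.9


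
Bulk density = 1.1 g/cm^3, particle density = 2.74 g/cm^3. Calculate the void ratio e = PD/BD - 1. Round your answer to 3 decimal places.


Step 1: e = PD / BD - 1
Step 2: e = 2.74 / 1.1 - 1
Step 3: e = 2.49091 - 1
Step 4: e = 1.491

1.491


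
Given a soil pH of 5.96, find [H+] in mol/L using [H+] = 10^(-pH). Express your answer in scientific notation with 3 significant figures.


Step 1: [H+] = 10^(-pH)
Step 2: [H+] = 10^(-5.96)
Step 3: [H+] = 1.10e-06 mol/L

1.10e-06


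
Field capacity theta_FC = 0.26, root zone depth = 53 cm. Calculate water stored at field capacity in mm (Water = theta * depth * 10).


Step 1: Water (mm) = theta_FC * depth (cm) * 10
Step 2: Water = 0.26 * 53 * 10
Step 3: Water = 137.8 mm

137.8


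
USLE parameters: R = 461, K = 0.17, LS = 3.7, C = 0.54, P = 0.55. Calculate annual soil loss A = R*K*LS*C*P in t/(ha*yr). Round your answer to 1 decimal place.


Step 1: A = R * K * LS * C * P
Step 2: R * K = 461 * 0.17 = 78.37
Step 3: (R*K) * LS = 78.37 * 3.7 = 289.969
Step 4: * C * P = 289.969 * 0.54 * 0.55 = 86.1
Step 5: A = 86.1 t/(ha*yr)

86.1


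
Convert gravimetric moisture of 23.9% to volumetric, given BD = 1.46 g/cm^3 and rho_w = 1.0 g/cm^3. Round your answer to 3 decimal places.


Step 1: theta = (w / 100) * BD / rho_w
Step 2: theta = (23.9 / 100) * 1.46 / 1.0
Step 3: theta = 0.239 * 1.46
Step 4: theta = 0.349

0.349


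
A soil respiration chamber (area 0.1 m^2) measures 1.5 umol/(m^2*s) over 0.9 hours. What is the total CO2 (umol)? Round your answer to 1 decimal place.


Step 1: Convert time to seconds: 0.9 hr * 3600 = 3240.0 s
Step 2: Total = flux * area * time_s
Step 3: Total = 1.5 * 0.1 * 3240.0
Step 4: Total = 486.0 umol

486.0


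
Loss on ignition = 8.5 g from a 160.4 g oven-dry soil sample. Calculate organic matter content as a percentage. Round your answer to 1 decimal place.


Step 1: OM% = 100 * LOI / sample mass
Step 2: OM = 100 * 8.5 / 160.4
Step 3: OM = 5.3%

5.3


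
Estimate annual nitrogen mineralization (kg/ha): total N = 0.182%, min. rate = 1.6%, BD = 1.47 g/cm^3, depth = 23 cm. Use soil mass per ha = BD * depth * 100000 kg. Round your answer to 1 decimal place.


Step 1: Soil mass per ha = BD * depth * 100000 = 1.47 * 23 * 100000 = 3381000 kg
Step 2: Total N pool = soil mass * N%/100 = 3381000 * 0.182/100 = 6153.42 kg/ha
Step 3: N mineralized = N pool * rate%/100 = 6153.42 * 1.6/100 = 98.5 kg/ha/yr

98.5


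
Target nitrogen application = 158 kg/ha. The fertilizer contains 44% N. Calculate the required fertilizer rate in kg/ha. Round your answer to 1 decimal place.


Step 1: Fertilizer rate = target N / (N content / 100)
Step 2: Rate = 158 / (44 / 100)
Step 3: Rate = 158 / 0.44
Step 4: Rate = 359.1 kg/ha

359.1


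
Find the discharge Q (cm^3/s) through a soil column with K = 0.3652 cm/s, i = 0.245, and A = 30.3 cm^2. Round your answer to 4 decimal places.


Step 1: Apply Darcy's law: Q = K * i * A
Step 2: Q = 0.3652 * 0.245 * 30.3
Step 3: Q = 2.7111 cm^3/s

2.7111


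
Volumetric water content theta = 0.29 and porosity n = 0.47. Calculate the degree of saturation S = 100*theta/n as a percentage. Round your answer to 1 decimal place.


Step 1: S = 100 * theta_v / n
Step 2: S = 100 * 0.29 / 0.47
Step 3: S = 61.7%

61.7


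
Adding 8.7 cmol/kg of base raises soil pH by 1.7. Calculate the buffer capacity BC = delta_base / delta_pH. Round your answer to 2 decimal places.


Step 1: BC = change in base / change in pH
Step 2: BC = 8.7 / 1.7
Step 3: BC = 5.12 cmol/(kg*pH unit)

5.12


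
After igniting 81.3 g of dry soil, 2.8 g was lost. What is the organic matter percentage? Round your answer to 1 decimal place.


Step 1: OM% = 100 * LOI / sample mass
Step 2: OM = 100 * 2.8 / 81.3
Step 3: OM = 3.4%

3.4


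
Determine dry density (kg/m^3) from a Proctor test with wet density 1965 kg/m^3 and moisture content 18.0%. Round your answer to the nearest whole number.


Step 1: Dry density = wet density / (1 + w/100)
Step 2: Dry density = 1965 / (1 + 18.0/100)
Step 3: Dry density = 1965 / 1.18
Step 4: Dry density = 1665 kg/m^3

1665


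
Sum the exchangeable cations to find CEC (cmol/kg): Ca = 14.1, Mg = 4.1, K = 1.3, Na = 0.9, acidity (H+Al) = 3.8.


Step 1: CEC = Ca + Mg + K + Na + (H+Al)
Step 2: CEC = 14.1 + 4.1 + 1.3 + 0.9 + 3.8
Step 3: CEC = 24.2 cmol/kg

24.2


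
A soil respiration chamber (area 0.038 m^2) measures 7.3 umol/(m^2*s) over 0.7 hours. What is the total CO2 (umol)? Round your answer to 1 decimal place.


Step 1: Convert time to seconds: 0.7 hr * 3600 = 2520.0 s
Step 2: Total = flux * area * time_s
Step 3: Total = 7.3 * 0.038 * 2520.0
Step 4: Total = 699.0 umol

699.0


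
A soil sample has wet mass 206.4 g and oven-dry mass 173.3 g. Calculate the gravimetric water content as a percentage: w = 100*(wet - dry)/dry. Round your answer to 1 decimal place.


Step 1: Water mass = wet - dry = 206.4 - 173.3 = 33.1 g
Step 2: w = 100 * water mass / dry mass
Step 3: w = 100 * 33.1 / 173.3 = 19.1%

19.1


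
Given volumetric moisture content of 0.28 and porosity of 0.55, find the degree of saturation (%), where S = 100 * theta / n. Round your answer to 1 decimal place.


Step 1: S = 100 * theta_v / n
Step 2: S = 100 * 0.28 / 0.55
Step 3: S = 50.9%

50.9


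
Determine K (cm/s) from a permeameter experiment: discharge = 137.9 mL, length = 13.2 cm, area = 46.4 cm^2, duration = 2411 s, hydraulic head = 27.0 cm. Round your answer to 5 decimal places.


Step 1: K = Q * L / (A * t * h)
Step 2: Numerator = 137.9 * 13.2 = 1820.28
Step 3: Denominator = 46.4 * 2411 * 27.0 = 3020500.8
Step 4: K = 1820.28 / 3020500.8 = 0.0006 cm/s

0.0006


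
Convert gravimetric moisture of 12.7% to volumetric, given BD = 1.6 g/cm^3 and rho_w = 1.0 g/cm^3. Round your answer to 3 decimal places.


Step 1: theta = (w / 100) * BD / rho_w
Step 2: theta = (12.7 / 100) * 1.6 / 1.0
Step 3: theta = 0.127 * 1.6
Step 4: theta = 0.203

0.203


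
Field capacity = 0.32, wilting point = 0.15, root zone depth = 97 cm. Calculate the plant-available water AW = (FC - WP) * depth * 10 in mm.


Step 1: Available water = (FC - WP) * depth * 10
Step 2: AW = (0.32 - 0.15) * 97 * 10
Step 3: AW = 0.17 * 97 * 10
Step 4: AW = 164.9 mm

164.9


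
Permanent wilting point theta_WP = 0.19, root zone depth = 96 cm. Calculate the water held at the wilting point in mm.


Step 1: Water (mm) = theta_WP * depth * 10
Step 2: Water = 0.19 * 96 * 10
Step 3: Water = 182.4 mm

182.4


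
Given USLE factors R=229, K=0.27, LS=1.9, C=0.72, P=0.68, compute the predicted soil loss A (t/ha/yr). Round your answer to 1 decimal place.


Step 1: A = R * K * LS * C * P
Step 2: R * K = 229 * 0.27 = 61.83
Step 3: (R*K) * LS = 61.83 * 1.9 = 117.477
Step 4: * C * P = 117.477 * 0.72 * 0.68 = 57.5
Step 5: A = 57.5 t/(ha*yr)

57.5


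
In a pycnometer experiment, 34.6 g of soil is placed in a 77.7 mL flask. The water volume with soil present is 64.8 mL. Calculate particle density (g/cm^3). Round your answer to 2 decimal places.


Step 1: Volume of solids = flask volume - water volume with soil
Step 2: V_solids = 77.7 - 64.8 = 12.9 mL
Step 3: Particle density = mass / V_solids = 34.6 / 12.9 = 2.68 g/cm^3

2.68


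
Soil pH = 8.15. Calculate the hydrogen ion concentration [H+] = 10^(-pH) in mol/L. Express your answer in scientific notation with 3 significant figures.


Step 1: [H+] = 10^(-pH)
Step 2: [H+] = 10^(-8.15)
Step 3: [H+] = 7.08e-09 mol/L

7.08e-09


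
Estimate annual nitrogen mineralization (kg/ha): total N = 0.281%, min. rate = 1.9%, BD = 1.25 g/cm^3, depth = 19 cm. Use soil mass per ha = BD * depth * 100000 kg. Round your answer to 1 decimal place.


Step 1: Soil mass per ha = BD * depth * 100000 = 1.25 * 19 * 100000 = 2375000 kg
Step 2: Total N pool = soil mass * N%/100 = 2375000 * 0.281/100 = 6673.75 kg/ha
Step 3: N mineralized = N pool * rate%/100 = 6673.75 * 1.9/100 = 126.8 kg/ha/yr

126.8


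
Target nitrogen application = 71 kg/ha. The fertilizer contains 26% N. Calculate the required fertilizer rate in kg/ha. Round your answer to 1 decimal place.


Step 1: Fertilizer rate = target N / (N content / 100)
Step 2: Rate = 71 / (26 / 100)
Step 3: Rate = 71 / 0.26
Step 4: Rate = 273.1 kg/ha

273.1
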